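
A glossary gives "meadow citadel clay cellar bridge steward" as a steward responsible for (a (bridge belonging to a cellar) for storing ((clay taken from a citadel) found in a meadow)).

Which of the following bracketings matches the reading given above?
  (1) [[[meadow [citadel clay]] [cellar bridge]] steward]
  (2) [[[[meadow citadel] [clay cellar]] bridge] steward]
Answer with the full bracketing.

The paraphrase's head is the "steward" part ("steward"); its modifier is "meadow citadel clay cellar bridge".
That top-level split, carried through the inner groups, gives [[[meadow [citadel clay]] [cellar bridge]] steward].

[[[meadow [citadel clay]] [cellar bridge]] steward]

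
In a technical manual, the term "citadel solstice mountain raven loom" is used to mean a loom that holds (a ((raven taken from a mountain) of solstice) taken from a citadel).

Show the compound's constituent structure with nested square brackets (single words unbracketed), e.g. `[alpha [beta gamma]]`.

[[citadel [solstice [mountain raven]]] loom]

At the top level: head "loom"; modifier "citadel solstice mountain raven".
Within "citadel solstice mountain raven", the head is "raven" (specifically "solstice mountain raven") and the modifier is "citadel".
Within "solstice mountain raven", the head is "raven" (specifically "mountain raven") and the modifier is "solstice".
Within "mountain raven", the head is "raven" and the modifier is "mountain".
Assembled: [[citadel [solstice [mountain raven]]] loom].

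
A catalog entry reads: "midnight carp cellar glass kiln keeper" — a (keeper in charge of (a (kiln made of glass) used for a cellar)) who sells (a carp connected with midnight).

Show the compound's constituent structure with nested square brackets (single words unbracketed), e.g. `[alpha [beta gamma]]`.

The outermost head in the paraphrase is "keeper" (specifically "cellar glass kiln keeper"), modified by "midnight carp".
"midnight carp" → head "carp", modifier "midnight".
"cellar glass kiln keeper" → head "keeper", modifier "cellar glass kiln".
"cellar glass kiln" → head "kiln" (specifically "glass kiln"), modifier "cellar".
"glass kiln" → head "kiln", modifier "glass".
So the structure is [[midnight carp] [[cellar [glass kiln]] keeper]].

[[midnight carp] [[cellar [glass kiln]] keeper]]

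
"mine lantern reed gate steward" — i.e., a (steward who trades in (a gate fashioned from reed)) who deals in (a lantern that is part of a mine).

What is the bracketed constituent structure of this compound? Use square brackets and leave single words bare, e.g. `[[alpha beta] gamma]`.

At the top level: head "steward" (specifically "reed gate steward"); modifier "mine lantern".
"mine lantern" → head "lantern", modifier "mine".
"reed gate steward" → head "steward", modifier "reed gate".
"reed gate" → head "gate", modifier "reed".
So the structure is [[mine lantern] [[reed gate] steward]].

[[mine lantern] [[reed gate] steward]]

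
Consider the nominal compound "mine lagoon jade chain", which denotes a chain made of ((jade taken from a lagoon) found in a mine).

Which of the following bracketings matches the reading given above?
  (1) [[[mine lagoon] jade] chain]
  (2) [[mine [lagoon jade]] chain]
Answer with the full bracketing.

[[mine [lagoon jade]] chain]

The paraphrase's head is the "chain" part ("chain"); its modifier is "mine lagoon jade".
That top-level split, carried through the inner groups, gives [[mine [lagoon jade]] chain].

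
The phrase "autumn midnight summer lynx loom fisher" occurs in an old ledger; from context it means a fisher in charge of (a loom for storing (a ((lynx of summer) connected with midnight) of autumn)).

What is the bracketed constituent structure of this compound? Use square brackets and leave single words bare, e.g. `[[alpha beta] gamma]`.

[[[autumn [midnight [summer lynx]]] loom] fisher]

Whole compound: head "fisher", modifier "autumn midnight summer lynx loom".
"autumn midnight summer lynx loom" → head "loom", modifier "autumn midnight summer lynx".
"autumn midnight summer lynx" → head "lynx" (specifically "midnight summer lynx"), modifier "autumn".
"midnight summer lynx" → head "lynx" (specifically "summer lynx"), modifier "midnight".
"summer lynx" → head "lynx", modifier "summer".
Putting it together: [[[autumn [midnight [summer lynx]]] loom] fisher].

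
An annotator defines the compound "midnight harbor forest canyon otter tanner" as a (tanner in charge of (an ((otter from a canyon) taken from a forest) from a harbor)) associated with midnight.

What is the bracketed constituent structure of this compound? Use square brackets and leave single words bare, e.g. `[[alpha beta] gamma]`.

[midnight [[harbor [forest [canyon otter]]] tanner]]

Whole compound: head "tanner" (specifically "harbor forest canyon otter tanner"), modifier "midnight".
"harbor forest canyon otter tanner" → head "tanner", modifier "harbor forest canyon otter".
"harbor forest canyon otter" → head "otter" (specifically "forest canyon otter"), modifier "harbor".
"forest canyon otter" → head "otter" (specifically "canyon otter"), modifier "forest".
"canyon otter" → head "otter", modifier "canyon".
Assembled: [midnight [[harbor [forest [canyon otter]]] tanner]].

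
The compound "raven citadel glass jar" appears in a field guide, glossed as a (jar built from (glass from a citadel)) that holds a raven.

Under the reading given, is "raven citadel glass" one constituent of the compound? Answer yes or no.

The top-level split is [raven] [citadel glass jar]; the full structure is [raven [[citadel glass] jar]].
"raven citadel glass" straddles a constituent boundary, so it is not a single unit.

no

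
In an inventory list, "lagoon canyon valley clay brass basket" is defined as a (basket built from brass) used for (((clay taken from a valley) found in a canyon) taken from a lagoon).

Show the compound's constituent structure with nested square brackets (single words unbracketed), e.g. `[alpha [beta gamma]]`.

Overall it is a kind of basket (specifically "brass basket"); the modifier is "lagoon canyon valley clay".
Within "lagoon canyon valley clay", the head is "clay" (specifically "canyon valley clay") and the modifier is "lagoon".
Within "canyon valley clay", the head is "clay" (specifically "valley clay") and the modifier is "canyon".
Within "valley clay", the head is "clay" and the modifier is "valley".
Within "brass basket", the head is "basket" and the modifier is "brass".
So the structure is [[lagoon [canyon [valley clay]]] [brass basket]].

[[lagoon [canyon [valley clay]]] [brass basket]]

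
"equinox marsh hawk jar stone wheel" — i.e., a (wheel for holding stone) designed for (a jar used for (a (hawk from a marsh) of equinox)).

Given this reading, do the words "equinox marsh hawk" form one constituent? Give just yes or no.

yes

The paraphrase groups the words so that "equinox marsh hawk" is one unit: it corresponds to a single parenthesized sub-phrase.
The full structure is [[[equinox [marsh hawk]] jar] [stone wheel]], in which [equinox marsh hawk] is a constituent.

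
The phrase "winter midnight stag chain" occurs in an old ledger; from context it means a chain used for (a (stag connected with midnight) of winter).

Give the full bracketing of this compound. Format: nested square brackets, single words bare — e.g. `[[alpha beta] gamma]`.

[[winter [midnight stag]] chain]

Overall it is a kind of chain; the modifier is "winter midnight stag".
Within "winter midnight stag", the head is "stag" (specifically "midnight stag") and the modifier is "winter".
Within "midnight stag", the head is "stag" and the modifier is "midnight".
Assembled: [[winter [midnight stag]] chain].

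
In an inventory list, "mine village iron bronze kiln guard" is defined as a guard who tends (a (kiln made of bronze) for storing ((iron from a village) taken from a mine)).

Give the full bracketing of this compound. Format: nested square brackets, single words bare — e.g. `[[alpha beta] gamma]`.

At the top level: head "guard"; modifier "mine village iron bronze kiln".
Inside "mine village iron bronze kiln": head "kiln" (specifically "bronze kiln"), modifier "mine village iron".
Inside "mine village iron": head "iron" (specifically "village iron"), modifier "mine".
Inside "village iron": head "iron", modifier "village".
Inside "bronze kiln": head "kiln", modifier "bronze".
Putting it together: [[[mine [village iron]] [bronze kiln]] guard].

[[[mine [village iron]] [bronze kiln]] guard]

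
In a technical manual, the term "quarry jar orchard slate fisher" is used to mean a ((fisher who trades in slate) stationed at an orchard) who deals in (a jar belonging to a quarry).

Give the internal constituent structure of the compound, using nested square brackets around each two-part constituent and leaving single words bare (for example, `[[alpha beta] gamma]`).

Overall it is a kind of fisher (specifically "orchard slate fisher"); the modifier is "quarry jar".
Within "quarry jar", the head is "jar" and the modifier is "quarry".
Within "orchard slate fisher", the head is "fisher" (specifically "slate fisher") and the modifier is "orchard".
Within "slate fisher", the head is "fisher" and the modifier is "slate".
So the structure is [[quarry jar] [orchard [slate fisher]]].

[[quarry jar] [orchard [slate fisher]]]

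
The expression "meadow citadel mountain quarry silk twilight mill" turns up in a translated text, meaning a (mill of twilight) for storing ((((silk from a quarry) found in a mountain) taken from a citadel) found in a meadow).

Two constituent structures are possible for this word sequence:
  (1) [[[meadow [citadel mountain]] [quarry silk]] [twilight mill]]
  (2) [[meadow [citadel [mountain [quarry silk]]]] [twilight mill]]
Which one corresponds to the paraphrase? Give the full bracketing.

The paraphrase's head is the "mill" part ("twilight mill"); its modifier is "meadow citadel mountain quarry silk".
That top-level split, carried through the inner groups, gives [[meadow [citadel [mountain [quarry silk]]]] [twilight mill]].

[[meadow [citadel [mountain [quarry silk]]]] [twilight mill]]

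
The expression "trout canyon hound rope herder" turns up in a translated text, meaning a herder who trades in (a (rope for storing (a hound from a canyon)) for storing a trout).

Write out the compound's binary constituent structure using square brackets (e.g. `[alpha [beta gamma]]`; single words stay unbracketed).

[[trout [[canyon hound] rope]] herder]

Whole compound: head "herder", modifier "trout canyon hound rope".
Inside "trout canyon hound rope": head "rope" (specifically "canyon hound rope"), modifier "trout".
Inside "canyon hound rope": head "rope", modifier "canyon hound".
Inside "canyon hound": head "hound", modifier "canyon".
Putting it together: [[trout [[canyon hound] rope]] herder].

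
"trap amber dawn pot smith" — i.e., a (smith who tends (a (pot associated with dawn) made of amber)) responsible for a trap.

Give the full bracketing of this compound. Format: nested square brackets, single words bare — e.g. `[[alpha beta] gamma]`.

Whole compound: head "smith" (specifically "amber dawn pot smith"), modifier "trap".
"amber dawn pot smith" → head "smith", modifier "amber dawn pot".
"amber dawn pot" → head "pot" (specifically "dawn pot"), modifier "amber".
"dawn pot" → head "pot", modifier "dawn".
Putting it together: [trap [[amber [dawn pot]] smith]].

[trap [[amber [dawn pot]] smith]]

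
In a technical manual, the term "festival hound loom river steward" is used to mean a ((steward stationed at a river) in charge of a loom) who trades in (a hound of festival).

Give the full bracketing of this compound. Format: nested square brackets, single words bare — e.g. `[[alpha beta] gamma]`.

Whole compound: head "steward" (specifically "loom river steward"), modifier "festival hound".
Within "festival hound", the head is "hound" and the modifier is "festival".
Within "loom river steward", the head is "steward" (specifically "river steward") and the modifier is "loom".
Within "river steward", the head is "steward" and the modifier is "river".
Assembled: [[festival hound] [loom [river steward]]].

[[festival hound] [loom [river steward]]]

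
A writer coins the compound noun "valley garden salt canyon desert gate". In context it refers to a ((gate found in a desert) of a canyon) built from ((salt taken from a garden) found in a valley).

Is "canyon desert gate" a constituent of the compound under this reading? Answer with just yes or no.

yes

The paraphrase groups the words so that "canyon desert gate" is one unit: it corresponds to a single parenthesized sub-phrase.
The full structure is [[valley [garden salt]] [canyon [desert gate]]], in which [canyon desert gate] is a constituent.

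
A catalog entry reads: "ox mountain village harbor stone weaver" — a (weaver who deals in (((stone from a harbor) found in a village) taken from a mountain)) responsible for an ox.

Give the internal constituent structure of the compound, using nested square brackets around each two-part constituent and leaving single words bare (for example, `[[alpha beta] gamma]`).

[ox [[mountain [village [harbor stone]]] weaver]]

At the top level: head "weaver" (specifically "mountain village harbor stone weaver"); modifier "ox".
Inside "mountain village harbor stone weaver": head "weaver", modifier "mountain village harbor stone".
Inside "mountain village harbor stone": head "stone" (specifically "village harbor stone"), modifier "mountain".
Inside "village harbor stone": head "stone" (specifically "harbor stone"), modifier "village".
Inside "harbor stone": head "stone", modifier "harbor".
Assembled: [ox [[mountain [village [harbor stone]]] weaver]].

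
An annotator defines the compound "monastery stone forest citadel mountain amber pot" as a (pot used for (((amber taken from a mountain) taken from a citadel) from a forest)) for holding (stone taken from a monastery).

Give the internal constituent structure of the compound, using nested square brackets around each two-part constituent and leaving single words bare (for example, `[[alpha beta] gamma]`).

[[monastery stone] [[forest [citadel [mountain amber]]] pot]]

Whole compound: head "pot" (specifically "forest citadel mountain amber pot"), modifier "monastery stone".
Within "monastery stone", the head is "stone" and the modifier is "monastery".
Within "forest citadel mountain amber pot", the head is "pot" and the modifier is "forest citadel mountain amber".
Within "forest citadel mountain amber", the head is "amber" (specifically "citadel mountain amber") and the modifier is "forest".
Within "citadel mountain amber", the head is "amber" (specifically "mountain amber") and the modifier is "citadel".
Within "mountain amber", the head is "amber" and the modifier is "mountain".
Assembled: [[monastery stone] [[forest [citadel [mountain amber]]] pot]].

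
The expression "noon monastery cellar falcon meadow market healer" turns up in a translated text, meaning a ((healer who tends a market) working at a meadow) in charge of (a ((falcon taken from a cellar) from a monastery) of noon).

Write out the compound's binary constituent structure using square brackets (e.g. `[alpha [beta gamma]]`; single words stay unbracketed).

[[noon [monastery [cellar falcon]]] [meadow [market healer]]]

At the top level: head "healer" (specifically "meadow market healer"); modifier "noon monastery cellar falcon".
"noon monastery cellar falcon" → head "falcon" (specifically "monastery cellar falcon"), modifier "noon".
"monastery cellar falcon" → head "falcon" (specifically "cellar falcon"), modifier "monastery".
"cellar falcon" → head "falcon", modifier "cellar".
"meadow market healer" → head "healer" (specifically "market healer"), modifier "meadow".
"market healer" → head "healer", modifier "market".
Putting it together: [[noon [monastery [cellar falcon]]] [meadow [market healer]]].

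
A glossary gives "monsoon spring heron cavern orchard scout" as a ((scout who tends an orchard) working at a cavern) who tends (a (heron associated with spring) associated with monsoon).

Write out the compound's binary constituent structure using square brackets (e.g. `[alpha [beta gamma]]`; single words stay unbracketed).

[[monsoon [spring heron]] [cavern [orchard scout]]]

The outermost head in the paraphrase is "scout" (specifically "cavern orchard scout"), modified by "monsoon spring heron".
"monsoon spring heron" → head "heron" (specifically "spring heron"), modifier "monsoon".
"spring heron" → head "heron", modifier "spring".
"cavern orchard scout" → head "scout" (specifically "orchard scout"), modifier "cavern".
"orchard scout" → head "scout", modifier "orchard".
So the structure is [[monsoon [spring heron]] [cavern [orchard scout]]].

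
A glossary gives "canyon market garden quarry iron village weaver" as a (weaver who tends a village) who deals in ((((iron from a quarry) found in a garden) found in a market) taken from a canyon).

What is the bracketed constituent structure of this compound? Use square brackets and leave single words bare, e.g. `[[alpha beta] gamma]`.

Overall it is a kind of weaver (specifically "village weaver"); the modifier is "canyon market garden quarry iron".
Inside "canyon market garden quarry iron": head "iron" (specifically "market garden quarry iron"), modifier "canyon".
Inside "market garden quarry iron": head "iron" (specifically "garden quarry iron"), modifier "market".
Inside "garden quarry iron": head "iron" (specifically "quarry iron"), modifier "garden".
Inside "quarry iron": head "iron", modifier "quarry".
Inside "village weaver": head "weaver", modifier "village".
So the structure is [[canyon [market [garden [quarry iron]]]] [village weaver]].

[[canyon [market [garden [quarry iron]]]] [village weaver]]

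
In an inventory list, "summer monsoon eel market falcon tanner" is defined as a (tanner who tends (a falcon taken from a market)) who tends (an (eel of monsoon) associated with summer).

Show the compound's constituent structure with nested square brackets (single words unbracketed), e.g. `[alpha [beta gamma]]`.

The outermost head in the paraphrase is "tanner" (specifically "market falcon tanner"), modified by "summer monsoon eel".
"summer monsoon eel" → head "eel" (specifically "monsoon eel"), modifier "summer".
"monsoon eel" → head "eel", modifier "monsoon".
"market falcon tanner" → head "tanner", modifier "market falcon".
"market falcon" → head "falcon", modifier "market".
So the structure is [[summer [monsoon eel]] [[market falcon] tanner]].

[[summer [monsoon eel]] [[market falcon] tanner]]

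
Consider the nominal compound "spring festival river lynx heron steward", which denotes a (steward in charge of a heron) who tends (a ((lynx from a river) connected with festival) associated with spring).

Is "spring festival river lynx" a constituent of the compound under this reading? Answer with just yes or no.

yes

The paraphrase groups the words so that "spring festival river lynx" is one unit: it corresponds to a single parenthesized sub-phrase.
The full structure is [[spring [festival [river lynx]]] [heron steward]], in which [spring festival river lynx] is a constituent.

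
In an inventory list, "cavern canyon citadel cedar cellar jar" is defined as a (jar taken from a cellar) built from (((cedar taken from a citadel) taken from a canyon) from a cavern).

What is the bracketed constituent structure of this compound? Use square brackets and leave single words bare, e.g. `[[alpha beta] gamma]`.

[[cavern [canyon [citadel cedar]]] [cellar jar]]

At the top level: head "jar" (specifically "cellar jar"); modifier "cavern canyon citadel cedar".
Within "cavern canyon citadel cedar", the head is "cedar" (specifically "canyon citadel cedar") and the modifier is "cavern".
Within "canyon citadel cedar", the head is "cedar" (specifically "citadel cedar") and the modifier is "canyon".
Within "citadel cedar", the head is "cedar" and the modifier is "citadel".
Within "cellar jar", the head is "jar" and the modifier is "cellar".
Putting it together: [[cavern [canyon [citadel cedar]]] [cellar jar]].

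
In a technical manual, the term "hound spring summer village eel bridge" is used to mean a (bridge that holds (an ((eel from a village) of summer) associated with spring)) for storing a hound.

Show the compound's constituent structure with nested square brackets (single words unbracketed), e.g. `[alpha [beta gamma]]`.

The outermost head in the paraphrase is "bridge" (specifically "spring summer village eel bridge"), modified by "hound".
Inside "spring summer village eel bridge": head "bridge", modifier "spring summer village eel".
Inside "spring summer village eel": head "eel" (specifically "summer village eel"), modifier "spring".
Inside "summer village eel": head "eel" (specifically "village eel"), modifier "summer".
Inside "village eel": head "eel", modifier "village".
So the structure is [hound [[spring [summer [village eel]]] bridge]].

[hound [[spring [summer [village eel]]] bridge]]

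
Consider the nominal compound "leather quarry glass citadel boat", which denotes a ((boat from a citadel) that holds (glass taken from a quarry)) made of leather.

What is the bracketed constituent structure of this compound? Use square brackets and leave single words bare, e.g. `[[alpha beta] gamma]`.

Whole compound: head "boat" (specifically "quarry glass citadel boat"), modifier "leather".
"quarry glass citadel boat" → head "boat" (specifically "citadel boat"), modifier "quarry glass".
"quarry glass" → head "glass", modifier "quarry".
"citadel boat" → head "boat", modifier "citadel".
Putting it together: [leather [[quarry glass] [citadel boat]]].

[leather [[quarry glass] [citadel boat]]]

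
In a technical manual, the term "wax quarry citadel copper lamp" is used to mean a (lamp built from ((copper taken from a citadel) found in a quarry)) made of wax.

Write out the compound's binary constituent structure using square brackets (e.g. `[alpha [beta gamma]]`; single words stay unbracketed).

The outermost head in the paraphrase is "lamp" (specifically "quarry citadel copper lamp"), modified by "wax".
Within "quarry citadel copper lamp", the head is "lamp" and the modifier is "quarry citadel copper".
Within "quarry citadel copper", the head is "copper" (specifically "citadel copper") and the modifier is "quarry".
Within "citadel copper", the head is "copper" and the modifier is "citadel".
Putting it together: [wax [[quarry [citadel copper]] lamp]].

[wax [[quarry [citadel copper]] lamp]]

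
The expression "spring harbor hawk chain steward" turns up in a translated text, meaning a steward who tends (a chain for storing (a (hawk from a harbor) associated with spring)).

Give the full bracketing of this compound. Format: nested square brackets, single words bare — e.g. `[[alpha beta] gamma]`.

[[[spring [harbor hawk]] chain] steward]

At the top level: head "steward"; modifier "spring harbor hawk chain".
"spring harbor hawk chain" → head "chain", modifier "spring harbor hawk".
"spring harbor hawk" → head "hawk" (specifically "harbor hawk"), modifier "spring".
"harbor hawk" → head "hawk", modifier "harbor".
Assembled: [[[spring [harbor hawk]] chain] steward].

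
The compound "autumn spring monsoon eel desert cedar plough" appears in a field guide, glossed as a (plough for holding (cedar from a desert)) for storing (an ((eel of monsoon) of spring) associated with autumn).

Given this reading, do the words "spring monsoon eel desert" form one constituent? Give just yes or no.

The top-level split is [autumn spring monsoon eel] [desert cedar plough]; the full structure is [[autumn [spring [monsoon eel]]] [[desert cedar] plough]].
"spring monsoon eel desert" straddles a constituent boundary, so it is not a single unit.

no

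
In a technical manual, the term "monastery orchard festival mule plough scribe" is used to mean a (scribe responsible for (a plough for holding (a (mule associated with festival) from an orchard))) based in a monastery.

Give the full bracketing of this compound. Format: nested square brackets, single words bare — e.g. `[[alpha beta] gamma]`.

The outermost head in the paraphrase is "scribe" (specifically "orchard festival mule plough scribe"), modified by "monastery".
Inside "orchard festival mule plough scribe": head "scribe", modifier "orchard festival mule plough".
Inside "orchard festival mule plough": head "plough", modifier "orchard festival mule".
Inside "orchard festival mule": head "mule" (specifically "festival mule"), modifier "orchard".
Inside "festival mule": head "mule", modifier "festival".
So the structure is [monastery [[[orchard [festival mule]] plough] scribe]].

[monastery [[[orchard [festival mule]] plough] scribe]]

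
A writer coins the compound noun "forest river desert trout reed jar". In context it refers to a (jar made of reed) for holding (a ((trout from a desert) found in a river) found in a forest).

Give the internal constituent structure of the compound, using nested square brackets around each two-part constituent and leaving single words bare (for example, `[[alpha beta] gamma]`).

The outermost head in the paraphrase is "jar" (specifically "reed jar"), modified by "forest river desert trout".
"forest river desert trout" → head "trout" (specifically "river desert trout"), modifier "forest".
"river desert trout" → head "trout" (specifically "desert trout"), modifier "river".
"desert trout" → head "trout", modifier "desert".
"reed jar" → head "jar", modifier "reed".
So the structure is [[forest [river [desert trout]]] [reed jar]].

[[forest [river [desert trout]]] [reed jar]]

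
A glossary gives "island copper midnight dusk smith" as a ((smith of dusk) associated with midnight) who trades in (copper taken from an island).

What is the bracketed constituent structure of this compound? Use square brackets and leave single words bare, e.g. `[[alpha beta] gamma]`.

[[island copper] [midnight [dusk smith]]]

Whole compound: head "smith" (specifically "midnight dusk smith"), modifier "island copper".
Within "island copper", the head is "copper" and the modifier is "island".
Within "midnight dusk smith", the head is "smith" (specifically "dusk smith") and the modifier is "midnight".
Within "dusk smith", the head is "smith" and the modifier is "dusk".
Putting it together: [[island copper] [midnight [dusk smith]]].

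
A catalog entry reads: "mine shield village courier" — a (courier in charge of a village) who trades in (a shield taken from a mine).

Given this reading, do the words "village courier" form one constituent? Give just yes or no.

yes

The paraphrase groups the words so that "village courier" is one unit: it corresponds to a single parenthesized sub-phrase.
The full structure is [[mine shield] [village courier]], in which [village courier] is a constituent.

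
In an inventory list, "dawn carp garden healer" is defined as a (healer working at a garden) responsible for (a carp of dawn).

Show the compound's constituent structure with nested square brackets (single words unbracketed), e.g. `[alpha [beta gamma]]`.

Whole compound: head "healer" (specifically "garden healer"), modifier "dawn carp".
Inside "dawn carp": head "carp", modifier "dawn".
Inside "garden healer": head "healer", modifier "garden".
Putting it together: [[dawn carp] [garden healer]].

[[dawn carp] [garden healer]]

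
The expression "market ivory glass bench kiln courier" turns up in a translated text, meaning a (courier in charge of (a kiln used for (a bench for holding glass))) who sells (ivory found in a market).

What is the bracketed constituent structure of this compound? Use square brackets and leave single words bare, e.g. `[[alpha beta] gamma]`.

Whole compound: head "courier" (specifically "glass bench kiln courier"), modifier "market ivory".
Within "market ivory", the head is "ivory" and the modifier is "market".
Within "glass bench kiln courier", the head is "courier" and the modifier is "glass bench kiln".
Within "glass bench kiln", the head is "kiln" and the modifier is "glass bench".
Within "glass bench", the head is "bench" and the modifier is "glass".
So the structure is [[market ivory] [[[glass bench] kiln] courier]].

[[market ivory] [[[glass bench] kiln] courier]]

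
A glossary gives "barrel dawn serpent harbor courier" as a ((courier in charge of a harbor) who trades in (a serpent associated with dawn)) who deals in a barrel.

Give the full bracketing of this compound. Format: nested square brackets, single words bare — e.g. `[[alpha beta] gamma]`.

[barrel [[dawn serpent] [harbor courier]]]

Overall it is a kind of courier (specifically "dawn serpent harbor courier"); the modifier is "barrel".
"dawn serpent harbor courier" → head "courier" (specifically "harbor courier"), modifier "dawn serpent".
"dawn serpent" → head "serpent", modifier "dawn".
"harbor courier" → head "courier", modifier "harbor".
Assembled: [barrel [[dawn serpent] [harbor courier]]].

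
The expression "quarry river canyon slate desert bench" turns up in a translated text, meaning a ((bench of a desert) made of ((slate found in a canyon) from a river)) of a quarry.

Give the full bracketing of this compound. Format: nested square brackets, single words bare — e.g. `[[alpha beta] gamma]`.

Overall it is a kind of bench (specifically "river canyon slate desert bench"); the modifier is "quarry".
Inside "river canyon slate desert bench": head "bench" (specifically "desert bench"), modifier "river canyon slate".
Inside "river canyon slate": head "slate" (specifically "canyon slate"), modifier "river".
Inside "canyon slate": head "slate", modifier "canyon".
Inside "desert bench": head "bench", modifier "desert".
Putting it together: [quarry [[river [canyon slate]] [desert bench]]].

[quarry [[river [canyon slate]] [desert bench]]]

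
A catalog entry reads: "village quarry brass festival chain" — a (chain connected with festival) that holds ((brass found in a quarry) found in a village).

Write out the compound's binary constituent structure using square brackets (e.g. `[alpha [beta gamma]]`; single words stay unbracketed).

[[village [quarry brass]] [festival chain]]

Overall it is a kind of chain (specifically "festival chain"); the modifier is "village quarry brass".
Within "village quarry brass", the head is "brass" (specifically "quarry brass") and the modifier is "village".
Within "quarry brass", the head is "brass" and the modifier is "quarry".
Within "festival chain", the head is "chain" and the modifier is "festival".
Assembled: [[village [quarry brass]] [festival chain]].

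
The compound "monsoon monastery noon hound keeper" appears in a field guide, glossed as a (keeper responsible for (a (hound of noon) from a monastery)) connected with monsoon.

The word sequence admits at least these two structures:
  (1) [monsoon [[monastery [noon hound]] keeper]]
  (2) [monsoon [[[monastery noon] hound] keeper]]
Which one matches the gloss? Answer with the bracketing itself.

[monsoon [[monastery [noon hound]] keeper]]

The paraphrase's head is the "keeper" part ("monastery noon hound keeper"); its modifier is "monsoon".
That top-level split, carried through the inner groups, gives [monsoon [[monastery [noon hound]] keeper]].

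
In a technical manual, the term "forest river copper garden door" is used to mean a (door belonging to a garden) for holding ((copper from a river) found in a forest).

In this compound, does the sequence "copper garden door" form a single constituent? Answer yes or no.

no

The top-level split is [forest river copper] [garden door]; the full structure is [[forest [river copper]] [garden door]].
"copper garden door" straddles a constituent boundary, so it is not a single unit.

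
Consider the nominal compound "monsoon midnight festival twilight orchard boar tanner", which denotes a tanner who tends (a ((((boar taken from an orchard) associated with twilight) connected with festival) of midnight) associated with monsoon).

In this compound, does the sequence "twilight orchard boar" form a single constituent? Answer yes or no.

yes

The paraphrase groups the words so that "twilight orchard boar" is one unit: it corresponds to a single parenthesized sub-phrase.
The full structure is [[monsoon [midnight [festival [twilight [orchard boar]]]]] tanner], in which [twilight orchard boar] is a constituent.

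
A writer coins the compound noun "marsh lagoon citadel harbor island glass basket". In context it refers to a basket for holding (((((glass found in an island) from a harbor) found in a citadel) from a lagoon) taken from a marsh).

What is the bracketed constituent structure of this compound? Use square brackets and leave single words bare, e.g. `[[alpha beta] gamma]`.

The outermost head in the paraphrase is "basket", modified by "marsh lagoon citadel harbor island glass".
"marsh lagoon citadel harbor island glass" → head "glass" (specifically "lagoon citadel harbor island glass"), modifier "marsh".
"lagoon citadel harbor island glass" → head "glass" (specifically "citadel harbor island glass"), modifier "lagoon".
"citadel harbor island glass" → head "glass" (specifically "harbor island glass"), modifier "citadel".
"harbor island glass" → head "glass" (specifically "island glass"), modifier "harbor".
"island glass" → head "glass", modifier "island".
Assembled: [[marsh [lagoon [citadel [harbor [island glass]]]]] basket].

[[marsh [lagoon [citadel [harbor [island glass]]]]] basket]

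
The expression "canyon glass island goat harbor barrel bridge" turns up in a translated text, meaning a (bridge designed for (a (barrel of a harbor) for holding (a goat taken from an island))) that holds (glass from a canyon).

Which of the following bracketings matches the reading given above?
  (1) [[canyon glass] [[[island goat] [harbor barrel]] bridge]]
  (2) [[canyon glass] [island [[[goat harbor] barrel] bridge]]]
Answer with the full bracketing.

The paraphrase's head is the "bridge" part ("island goat harbor barrel bridge"); its modifier is "canyon glass".
That top-level split, carried through the inner groups, gives [[canyon glass] [[[island goat] [harbor barrel]] bridge]].

[[canyon glass] [[[island goat] [harbor barrel]] bridge]]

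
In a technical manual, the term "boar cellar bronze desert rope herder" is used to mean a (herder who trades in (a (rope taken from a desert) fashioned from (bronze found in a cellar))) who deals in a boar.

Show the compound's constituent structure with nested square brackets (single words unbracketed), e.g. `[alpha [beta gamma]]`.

Whole compound: head "herder" (specifically "cellar bronze desert rope herder"), modifier "boar".
Within "cellar bronze desert rope herder", the head is "herder" and the modifier is "cellar bronze desert rope".
Within "cellar bronze desert rope", the head is "rope" (specifically "desert rope") and the modifier is "cellar bronze".
Within "cellar bronze", the head is "bronze" and the modifier is "cellar".
Within "desert rope", the head is "rope" and the modifier is "desert".
Putting it together: [boar [[[cellar bronze] [desert rope]] herder]].

[boar [[[cellar bronze] [desert rope]] herder]]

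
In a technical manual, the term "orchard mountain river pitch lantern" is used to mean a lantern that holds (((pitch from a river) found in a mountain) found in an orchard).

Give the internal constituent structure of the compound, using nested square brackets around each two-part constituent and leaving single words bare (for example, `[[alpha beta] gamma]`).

Whole compound: head "lantern", modifier "orchard mountain river pitch".
"orchard mountain river pitch" → head "pitch" (specifically "mountain river pitch"), modifier "orchard".
"mountain river pitch" → head "pitch" (specifically "river pitch"), modifier "mountain".
"river pitch" → head "pitch", modifier "river".
Putting it together: [[orchard [mountain [river pitch]]] lantern].

[[orchard [mountain [river pitch]]] lantern]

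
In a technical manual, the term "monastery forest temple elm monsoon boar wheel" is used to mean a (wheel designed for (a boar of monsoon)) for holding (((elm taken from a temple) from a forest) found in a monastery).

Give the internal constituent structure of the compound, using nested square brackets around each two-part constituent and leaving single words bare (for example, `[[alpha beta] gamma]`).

The outermost head in the paraphrase is "wheel" (specifically "monsoon boar wheel"), modified by "monastery forest temple elm".
Inside "monastery forest temple elm": head "elm" (specifically "forest temple elm"), modifier "monastery".
Inside "forest temple elm": head "elm" (specifically "temple elm"), modifier "forest".
Inside "temple elm": head "elm", modifier "temple".
Inside "monsoon boar wheel": head "wheel", modifier "monsoon boar".
Inside "monsoon boar": head "boar", modifier "monsoon".
So the structure is [[monastery [forest [temple elm]]] [[monsoon boar] wheel]].

[[monastery [forest [temple elm]]] [[monsoon boar] wheel]]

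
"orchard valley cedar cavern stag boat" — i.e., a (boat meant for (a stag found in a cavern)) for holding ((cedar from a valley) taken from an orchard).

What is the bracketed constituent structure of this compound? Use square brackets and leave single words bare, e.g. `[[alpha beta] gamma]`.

[[orchard [valley cedar]] [[cavern stag] boat]]

The outermost head in the paraphrase is "boat" (specifically "cavern stag boat"), modified by "orchard valley cedar".
Inside "orchard valley cedar": head "cedar" (specifically "valley cedar"), modifier "orchard".
Inside "valley cedar": head "cedar", modifier "valley".
Inside "cavern stag boat": head "boat", modifier "cavern stag".
Inside "cavern stag": head "stag", modifier "cavern".
Assembled: [[orchard [valley cedar]] [[cavern stag] boat]].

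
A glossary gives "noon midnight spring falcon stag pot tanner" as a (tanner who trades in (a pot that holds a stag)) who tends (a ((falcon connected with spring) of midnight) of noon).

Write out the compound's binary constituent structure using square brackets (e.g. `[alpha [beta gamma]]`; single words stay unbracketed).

[[noon [midnight [spring falcon]]] [[stag pot] tanner]]

Whole compound: head "tanner" (specifically "stag pot tanner"), modifier "noon midnight spring falcon".
Inside "noon midnight spring falcon": head "falcon" (specifically "midnight spring falcon"), modifier "noon".
Inside "midnight spring falcon": head "falcon" (specifically "spring falcon"), modifier "midnight".
Inside "spring falcon": head "falcon", modifier "spring".
Inside "stag pot tanner": head "tanner", modifier "stag pot".
Inside "stag pot": head "pot", modifier "stag".
So the structure is [[noon [midnight [spring falcon]]] [[stag pot] tanner]].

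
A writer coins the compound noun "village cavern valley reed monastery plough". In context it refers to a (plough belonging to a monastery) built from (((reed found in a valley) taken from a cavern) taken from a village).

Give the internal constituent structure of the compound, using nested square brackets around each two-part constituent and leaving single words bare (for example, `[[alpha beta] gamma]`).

[[village [cavern [valley reed]]] [monastery plough]]

At the top level: head "plough" (specifically "monastery plough"); modifier "village cavern valley reed".
Within "village cavern valley reed", the head is "reed" (specifically "cavern valley reed") and the modifier is "village".
Within "cavern valley reed", the head is "reed" (specifically "valley reed") and the modifier is "cavern".
Within "valley reed", the head is "reed" and the modifier is "valley".
Within "monastery plough", the head is "plough" and the modifier is "monastery".
So the structure is [[village [cavern [valley reed]]] [monastery plough]].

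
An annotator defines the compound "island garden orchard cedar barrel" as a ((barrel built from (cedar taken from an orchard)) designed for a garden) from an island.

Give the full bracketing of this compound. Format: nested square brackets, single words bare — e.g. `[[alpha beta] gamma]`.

[island [garden [[orchard cedar] barrel]]]

Overall it is a kind of barrel (specifically "garden orchard cedar barrel"); the modifier is "island".
"garden orchard cedar barrel" → head "barrel" (specifically "orchard cedar barrel"), modifier "garden".
"orchard cedar barrel" → head "barrel", modifier "orchard cedar".
"orchard cedar" → head "cedar", modifier "orchard".
Putting it together: [island [garden [[orchard cedar] barrel]]].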